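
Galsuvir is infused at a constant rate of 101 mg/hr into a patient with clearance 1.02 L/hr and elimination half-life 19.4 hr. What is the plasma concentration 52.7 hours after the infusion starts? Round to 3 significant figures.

84.0 µg/mL

Css = rate / CL = 101 / 1.02 = 99.02 µg/mL
k = ln 2 / 19.4 = 0.03573 hr⁻¹
C(t) = Css (1 − e^(−kt)) = 99.02 × (1 − e^(−1.883)) = 99.02 × 0.8479 ≈ 84.0 µg/mL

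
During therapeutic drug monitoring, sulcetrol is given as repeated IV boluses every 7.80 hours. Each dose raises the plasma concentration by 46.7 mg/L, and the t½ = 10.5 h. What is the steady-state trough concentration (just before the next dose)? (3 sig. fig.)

69.3 mg/L

k = ln 2 / 10.5 = 0.06601 h⁻¹
Fraction remaining after one interval: e^(−kτ) = e^(−0.06601 × 7.80) = 0.5976
R = 1 / (1 − 0.5976) = 2.485
Css,max = 46.7 × 2.485 = 116.0 mg/L
Css,min = Css,max × e^(−kτ) = 116.0 × 0.5976 ≈ 69.3 mg/L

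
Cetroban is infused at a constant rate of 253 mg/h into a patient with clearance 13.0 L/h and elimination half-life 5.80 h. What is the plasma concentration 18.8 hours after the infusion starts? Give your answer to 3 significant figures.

Css = rate / CL = 253 / 13.0 = 19.46 µg/mL
k = ln 2 / 5.80 = 0.1195 h⁻¹
C(t) = Css (1 − e^(−kt)) = 19.46 × (1 − e^(−2.247)) = 19.46 × 0.8943 ≈ 17.4 µg/mL

17.4 µg/mL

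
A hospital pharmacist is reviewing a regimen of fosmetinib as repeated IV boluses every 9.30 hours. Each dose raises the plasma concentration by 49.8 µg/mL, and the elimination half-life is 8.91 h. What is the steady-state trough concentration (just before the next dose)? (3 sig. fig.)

k = ln 2 / 8.91 = 0.07779 h⁻¹
Fraction remaining after one interval: e^(−kτ) = e^(−0.07779 × 9.30) = 0.4851
R = 1 / (1 − 0.4851) = 1.942
Css,max = 49.8 × 1.942 = 96.71 µg/mL
Css,min = Css,max × e^(−kτ) = 96.71 × 0.4851 ≈ 46.9 µg/mL

46.9 µg/mL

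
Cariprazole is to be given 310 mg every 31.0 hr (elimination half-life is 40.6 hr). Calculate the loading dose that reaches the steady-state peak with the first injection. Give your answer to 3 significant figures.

k = ln 2 / 40.6 = 0.01707 hr⁻¹
Accumulation ratio R = 1 / (1 − e^(−kτ)) = 1 / (1 − e^(−0.01707×31.0)) = 1 / (1 − 0.5890) = 2.433
Loading dose = maintenance dose × R = 310 × 2.433 ≈ 754 mg

754 mg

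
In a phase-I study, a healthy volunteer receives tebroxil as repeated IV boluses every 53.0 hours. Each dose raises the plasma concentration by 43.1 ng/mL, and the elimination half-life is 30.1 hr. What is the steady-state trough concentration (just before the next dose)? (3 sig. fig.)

k = ln 2 / 30.1 = 0.02303 hr⁻¹
Fraction remaining after one interval: e^(−kτ) = e^(−0.02303 × 53.0) = 0.2951
R = 1 / (1 − 0.2951) = 1.419
Css,max = 43.1 × 1.419 = 61.14 ng/mL
Css,min = Css,max × e^(−kτ) = 61.14 × 0.2951 ≈ 18.0 ng/mL

18.0 ng/mL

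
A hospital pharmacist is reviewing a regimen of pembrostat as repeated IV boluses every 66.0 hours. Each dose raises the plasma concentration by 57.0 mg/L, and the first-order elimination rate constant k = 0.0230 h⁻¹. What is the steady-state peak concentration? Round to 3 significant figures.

73.0 mg/L

Fraction remaining after one interval: e^(−kτ) = e^(−0.02300 × 66.0) = 0.2191
R = 1 / (1 − 0.2191) = 1.281
Css,max = 57.0 × 1.281 ≈ 73.0 mg/L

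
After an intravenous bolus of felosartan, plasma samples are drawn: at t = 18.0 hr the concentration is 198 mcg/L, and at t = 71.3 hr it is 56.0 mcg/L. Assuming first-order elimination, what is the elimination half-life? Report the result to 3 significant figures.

29.3 hours

k = ln(C₁/C₂) / (t₂ − t₁) = ln(198/56.0) / (71.3 − 18.0)
  = 1.263 / 53.30 = 0.02369 hr⁻¹
t½ = ln 2 / k = ln 2 / 0.02369 ≈ 29.3 hours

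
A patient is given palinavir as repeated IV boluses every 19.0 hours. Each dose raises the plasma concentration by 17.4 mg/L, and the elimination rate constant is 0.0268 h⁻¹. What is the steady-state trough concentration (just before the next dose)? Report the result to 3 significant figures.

Fraction remaining after one interval: e^(−kτ) = e^(−0.02680 × 19.0) = 0.6010
R = 1 / (1 − 0.6010) = 2.506
Css,max = 17.4 × 2.506 = 43.61 mg/L
Css,min = Css,max × e^(−kτ) = 43.61 × 0.6010 ≈ 26.2 mg/L

26.2 mg/L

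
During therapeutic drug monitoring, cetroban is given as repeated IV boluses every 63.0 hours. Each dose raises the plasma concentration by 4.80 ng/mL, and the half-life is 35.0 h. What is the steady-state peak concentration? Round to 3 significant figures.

6.73 ng/mL

k = ln 2 / 35.0 = 0.01980 h⁻¹
Fraction remaining after one interval: e^(−kτ) = e^(−0.01980 × 63.0) = 0.2872
R = 1 / (1 − 0.2872) = 1.403
Css,max = 4.80 × 1.403 ≈ 6.73 ng/mL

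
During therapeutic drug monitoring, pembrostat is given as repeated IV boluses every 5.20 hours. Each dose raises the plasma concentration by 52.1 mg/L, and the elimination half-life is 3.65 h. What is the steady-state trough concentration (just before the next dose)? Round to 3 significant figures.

k = ln 2 / 3.65 = 0.1899 h⁻¹
Fraction remaining after one interval: e^(−kτ) = e^(−0.1899 × 5.20) = 0.3725
R = 1 / (1 − 0.3725) = 1.594
Css,max = 52.1 × 1.594 = 83.03 mg/L
Css,min = Css,max × e^(−kτ) = 83.03 × 0.3725 ≈ 30.9 mg/L

30.9 mg/L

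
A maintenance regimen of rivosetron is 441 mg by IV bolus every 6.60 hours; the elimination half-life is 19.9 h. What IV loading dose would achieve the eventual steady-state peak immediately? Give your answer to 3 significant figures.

2150 mg

k = ln 2 / 19.9 = 0.03483 h⁻¹
Accumulation ratio R = 1 / (1 − e^(−kτ)) = 1 / (1 − e^(−0.03483×6.60)) = 1 / (1 − 0.7946) = 4.869
Loading dose = maintenance dose × R = 441 × 4.869 ≈ 2150 mg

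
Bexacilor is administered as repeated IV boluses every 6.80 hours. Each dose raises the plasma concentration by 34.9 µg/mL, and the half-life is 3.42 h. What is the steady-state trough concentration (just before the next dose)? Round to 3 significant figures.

11.8 µg/mL

k = ln 2 / 3.42 = 0.2027 h⁻¹
Fraction remaining after one interval: e^(−kτ) = e^(−0.2027 × 6.80) = 0.2520
R = 1 / (1 − 0.2520) = 1.337
Css,max = 34.9 × 1.337 = 46.66 µg/mL
Css,min = Css,max × e^(−kτ) = 46.66 × 0.2520 ≈ 11.8 µg/mL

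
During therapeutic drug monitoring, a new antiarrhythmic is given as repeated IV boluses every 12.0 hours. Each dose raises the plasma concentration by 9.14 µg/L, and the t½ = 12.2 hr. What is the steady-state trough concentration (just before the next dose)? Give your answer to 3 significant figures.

9.35 µg/L

k = ln 2 / 12.2 = 0.05682 hr⁻¹
Fraction remaining after one interval: e^(−kτ) = e^(−0.05682 × 12.0) = 0.5057
R = 1 / (1 − 0.5057) = 2.023
Css,max = 9.14 × 2.023 = 18.49 µg/L
Css,min = Css,max × e^(−kτ) = 18.49 × 0.5057 ≈ 9.35 µg/L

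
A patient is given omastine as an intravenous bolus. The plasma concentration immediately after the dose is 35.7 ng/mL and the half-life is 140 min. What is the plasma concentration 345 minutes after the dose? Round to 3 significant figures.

k = ln 2 / 140 = 0.004951 min⁻¹
345 min is 2.464 half-lives, so C = 35.7 × (1/2)^2.464 = 35.7 × 0.1812 ≈ 6.47 ng/mL

6.47 ng/mL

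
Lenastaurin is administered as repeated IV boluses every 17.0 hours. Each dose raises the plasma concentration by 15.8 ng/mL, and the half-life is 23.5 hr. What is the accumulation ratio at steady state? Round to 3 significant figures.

2.54

k = ln 2 / 23.5 = 0.02950 hr⁻¹
Fraction remaining after one interval: e^(−kτ) = e^(−0.02950 × 17.0) = 0.6057
R = 1 / (1 − 0.6057) = 1 / 0.3943 ≈ 2.54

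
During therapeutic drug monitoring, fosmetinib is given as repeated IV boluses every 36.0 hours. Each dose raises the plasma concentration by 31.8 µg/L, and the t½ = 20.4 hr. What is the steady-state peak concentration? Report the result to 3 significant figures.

k = ln 2 / 20.4 = 0.03398 hr⁻¹
Fraction remaining after one interval: e^(−kτ) = e^(−0.03398 × 36.0) = 0.2943
R = 1 / (1 − 0.2943) = 1.417
Css,max = 31.8 × 1.417 ≈ 45.1 µg/L

45.1 µg/L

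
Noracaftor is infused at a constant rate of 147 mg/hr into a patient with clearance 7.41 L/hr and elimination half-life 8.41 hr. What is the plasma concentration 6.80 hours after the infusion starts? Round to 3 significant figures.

8.51 mg/L

Css = rate / CL = 147 / 7.41 = 19.84 mg/L
k = ln 2 / 8.41 = 0.08242 hr⁻¹
C(t) = Css (1 − e^(−kt)) = 19.84 × (1 − e^(−0.5605)) = 19.84 × 0.4290 ≈ 8.51 mg/L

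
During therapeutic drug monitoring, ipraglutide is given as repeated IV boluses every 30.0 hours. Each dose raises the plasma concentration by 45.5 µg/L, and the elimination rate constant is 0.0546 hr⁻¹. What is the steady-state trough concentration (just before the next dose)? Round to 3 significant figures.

11.0 µg/L

Fraction remaining after one interval: e^(−kτ) = e^(−0.05460 × 30.0) = 0.1944
R = 1 / (1 − 0.1944) = 1.241
Css,max = 45.5 × 1.241 = 56.48 µg/L
Css,min = Css,max × e^(−kτ) = 56.48 × 0.1944 ≈ 11.0 µg/L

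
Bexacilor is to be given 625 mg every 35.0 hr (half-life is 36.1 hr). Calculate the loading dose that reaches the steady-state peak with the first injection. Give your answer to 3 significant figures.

1280 mg

k = ln 2 / 36.1 = 0.01920 hr⁻¹
Accumulation ratio R = 1 / (1 − e^(−kτ)) = 1 / (1 − e^(−0.01920×35.0)) = 1 / (1 − 0.5107) = 2.044
Loading dose = maintenance dose × R = 625 × 2.044 ≈ 1280 mg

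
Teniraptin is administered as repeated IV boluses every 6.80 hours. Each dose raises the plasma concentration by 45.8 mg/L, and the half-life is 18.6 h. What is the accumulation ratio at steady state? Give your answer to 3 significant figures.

k = ln 2 / 18.6 = 0.03727 h⁻¹
Fraction remaining after one interval: e^(−kτ) = e^(−0.03727 × 6.80) = 0.7762
R = 1 / (1 − 0.7762) = 1 / 0.2238 ≈ 4.47

4.47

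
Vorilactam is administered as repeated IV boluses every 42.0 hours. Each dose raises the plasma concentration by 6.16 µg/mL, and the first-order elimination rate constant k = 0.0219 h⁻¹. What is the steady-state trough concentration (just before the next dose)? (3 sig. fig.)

4.08 µg/mL

Fraction remaining after one interval: e^(−kτ) = e^(−0.02190 × 42.0) = 0.3986
R = 1 / (1 − 0.3986) = 1.663
Css,max = 6.16 × 1.663 = 10.24 µg/mL
Css,min = Css,max × e^(−kτ) = 10.24 × 0.3986 ≈ 4.08 µg/mL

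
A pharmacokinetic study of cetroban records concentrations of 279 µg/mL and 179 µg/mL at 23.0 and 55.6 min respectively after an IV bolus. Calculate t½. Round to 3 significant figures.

k = ln(C₁/C₂) / (t₂ − t₁) = ln(279/179) / (55.6 − 23.0)
  = 0.4438 / 32.60 = 0.01361 min⁻¹
t½ = ln 2 / k = ln 2 / 0.01361 ≈ 50.9 minutes

50.9 minutes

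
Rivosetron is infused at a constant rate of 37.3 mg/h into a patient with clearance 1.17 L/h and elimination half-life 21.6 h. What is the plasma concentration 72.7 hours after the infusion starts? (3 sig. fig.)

Css = rate / CL = 37.3 / 1.17 = 31.88 µg/mL
k = ln 2 / 21.6 = 0.03209 h⁻¹
C(t) = Css (1 − e^(−kt)) = 31.88 × (1 − e^(−2.333)) = 31.88 × 0.9030 ≈ 28.8 µg/mL

28.8 µg/mL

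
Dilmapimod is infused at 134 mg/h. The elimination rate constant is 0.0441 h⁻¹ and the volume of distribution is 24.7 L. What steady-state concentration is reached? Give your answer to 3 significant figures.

CL = k · V = 0.0441 × 24.7 = 1.089 L/h
Css = rate / CL = 134 / 1.089 ≈ 123 mg/L

123 mg/L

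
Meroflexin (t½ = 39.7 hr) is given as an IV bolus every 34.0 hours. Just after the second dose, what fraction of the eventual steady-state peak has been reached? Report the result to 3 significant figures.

k = ln 2 / 39.7 = 0.01746 hr⁻¹
f_n = 1 − e^(−nkτ) = 1 − e^(−2 × 0.01746 × 34.0) = 1 − e^(−1.187) = 1 − 0.3051 ≈ 0.695

0.695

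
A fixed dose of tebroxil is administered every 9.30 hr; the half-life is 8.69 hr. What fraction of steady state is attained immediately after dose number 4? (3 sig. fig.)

0.949

k = ln 2 / 8.69 = 0.07976 hr⁻¹
f_n = 1 − e^(−nkτ) = 1 − e^(−4 × 0.07976 × 9.30) = 1 − e^(−2.967) = 1 − 0.05145 ≈ 0.949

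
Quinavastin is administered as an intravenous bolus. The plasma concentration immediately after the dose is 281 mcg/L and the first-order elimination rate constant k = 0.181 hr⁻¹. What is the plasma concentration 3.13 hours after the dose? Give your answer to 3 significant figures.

159 mcg/L

C(t) = C₀ e^(−kt) = 281 × e^(−0.1810 × 3.13) = 281 × e^(−0.5665) = 281 × 0.5675 ≈ 159 mcg/L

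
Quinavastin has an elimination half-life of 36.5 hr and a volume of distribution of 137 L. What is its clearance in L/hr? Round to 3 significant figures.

k = ln 2 / t½ = ln 2 / 36.5 = 0.01899 hr⁻¹
CL = k · V = 0.01899 × 137 ≈ 2.60 L/hr

2.60 L/hr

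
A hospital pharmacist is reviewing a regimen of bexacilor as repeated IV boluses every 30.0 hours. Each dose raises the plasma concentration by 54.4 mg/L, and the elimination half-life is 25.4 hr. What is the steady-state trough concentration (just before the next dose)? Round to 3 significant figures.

42.9 mg/L

k = ln 2 / 25.4 = 0.02729 hr⁻¹
Fraction remaining after one interval: e^(−kτ) = e^(−0.02729 × 30.0) = 0.4410
R = 1 / (1 − 0.4410) = 1.789
Css,max = 54.4 × 1.789 = 97.32 mg/L
Css,min = Css,max × e^(−kτ) = 97.32 × 0.4410 ≈ 42.9 mg/L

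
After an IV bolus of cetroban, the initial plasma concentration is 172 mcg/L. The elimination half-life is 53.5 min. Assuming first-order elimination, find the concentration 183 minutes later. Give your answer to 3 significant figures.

k = ln 2 / 53.5 = 0.01296 min⁻¹
C(t) = C₀ e^(−kt) = 172 × e^(−0.01296 × 183) = 172 × e^(−2.371) = 172 × 0.09339 ≈ 16.1 mcg/L

16.1 mcg/L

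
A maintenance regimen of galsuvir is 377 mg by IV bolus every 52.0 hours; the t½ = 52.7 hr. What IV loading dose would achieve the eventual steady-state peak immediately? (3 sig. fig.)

761 mg

k = ln 2 / 52.7 = 0.01315 hr⁻¹
Accumulation ratio R = 1 / (1 − e^(−kτ)) = 1 / (1 − e^(−0.01315×52.0)) = 1 / (1 − 0.5046) = 2.019
Loading dose = maintenance dose × R = 377 × 2.019 ≈ 761 mg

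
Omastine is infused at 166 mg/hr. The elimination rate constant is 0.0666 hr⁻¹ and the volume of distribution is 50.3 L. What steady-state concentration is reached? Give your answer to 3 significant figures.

49.6 mg/L

CL = k · V = 0.0666 × 50.3 = 3.350 L/hr
Css = rate / CL = 166 / 3.350 ≈ 49.6 mg/L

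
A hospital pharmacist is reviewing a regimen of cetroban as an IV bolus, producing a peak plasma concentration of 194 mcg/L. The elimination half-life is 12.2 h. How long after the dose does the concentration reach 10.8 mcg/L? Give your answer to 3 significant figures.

50.8 hours

k = ln 2 / 12.2 = 0.05682 h⁻¹
C(t) = C₀ e^(−kt)  ⇒  t = ln(C₀/C) / k
t = ln(194/10.8) / 0.05682 = 2.888 / 0.05682 ≈ 50.8 hours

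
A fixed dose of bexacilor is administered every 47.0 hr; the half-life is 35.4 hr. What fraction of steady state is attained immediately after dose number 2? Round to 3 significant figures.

0.841

k = ln 2 / 35.4 = 0.01958 hr⁻¹
f_n = 1 − e^(−nkτ) = 1 − e^(−2 × 0.01958 × 47.0) = 1 − e^(−1.841) = 1 − 0.1587 ≈ 0.841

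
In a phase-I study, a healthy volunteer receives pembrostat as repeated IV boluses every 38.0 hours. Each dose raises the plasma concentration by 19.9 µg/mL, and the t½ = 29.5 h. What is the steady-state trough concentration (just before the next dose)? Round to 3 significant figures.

k = ln 2 / 29.5 = 0.02350 h⁻¹
Fraction remaining after one interval: e^(−kτ) = e^(−0.02350 × 38.0) = 0.4095
R = 1 / (1 − 0.4095) = 1.693
Css,max = 19.9 × 1.693 = 33.70 µg/mL
Css,min = Css,max × e^(−kτ) = 33.70 × 0.4095 ≈ 13.8 µg/mL

13.8 µg/mL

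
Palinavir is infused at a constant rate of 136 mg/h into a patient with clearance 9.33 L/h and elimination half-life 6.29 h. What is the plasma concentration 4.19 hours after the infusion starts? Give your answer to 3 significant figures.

5.39 µg/mL

Css = rate / CL = 136 / 9.33 = 14.58 µg/mL
k = ln 2 / 6.29 = 0.1102 h⁻¹
C(t) = Css (1 − e^(−kt)) = 14.58 × (1 − e^(−0.4617)) = 14.58 × 0.3698 ≈ 5.39 µg/mL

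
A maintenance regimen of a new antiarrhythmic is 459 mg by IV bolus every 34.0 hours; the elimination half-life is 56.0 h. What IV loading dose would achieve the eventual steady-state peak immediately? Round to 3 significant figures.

k = ln 2 / 56.0 = 0.01238 h⁻¹
Accumulation ratio R = 1 / (1 − e^(−kτ)) = 1 / (1 − e^(−0.01238×34.0)) = 1 / (1 − 0.6565) = 2.911
Loading dose = maintenance dose × R = 459 × 2.911 ≈ 1340 mg

1340 mg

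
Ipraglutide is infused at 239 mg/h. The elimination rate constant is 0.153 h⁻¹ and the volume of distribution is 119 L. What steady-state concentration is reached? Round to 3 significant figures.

13.1 mg/L

CL = k · V = 0.153 × 119 = 18.21 L/h
Css = rate / CL = 239 / 18.21 ≈ 13.1 mg/L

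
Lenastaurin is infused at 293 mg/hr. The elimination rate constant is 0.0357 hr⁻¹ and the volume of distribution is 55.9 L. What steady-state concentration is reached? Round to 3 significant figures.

CL = k · V = 0.0357 × 55.9 = 1.996 L/hr
Css = rate / CL = 293 / 1.996 ≈ 147 mg/L

147 mg/L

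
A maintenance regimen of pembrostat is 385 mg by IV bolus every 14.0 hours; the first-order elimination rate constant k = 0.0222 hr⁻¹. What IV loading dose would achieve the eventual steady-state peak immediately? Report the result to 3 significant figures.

1440 mg

Accumulation ratio R = 1 / (1 − e^(−kτ)) = 1 / (1 − e^(−0.02220×14.0)) = 1 / (1 − 0.7329) = 3.743
Loading dose = maintenance dose × R = 385 × 3.743 ≈ 1440 mg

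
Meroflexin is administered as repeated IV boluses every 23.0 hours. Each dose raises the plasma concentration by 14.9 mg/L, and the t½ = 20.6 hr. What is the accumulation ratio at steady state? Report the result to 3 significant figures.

k = ln 2 / 20.6 = 0.03365 hr⁻¹
Fraction remaining after one interval: e^(−kτ) = e^(−0.03365 × 23.0) = 0.4612
R = 1 / (1 − 0.4612) = 1 / 0.5388 ≈ 1.86

1.86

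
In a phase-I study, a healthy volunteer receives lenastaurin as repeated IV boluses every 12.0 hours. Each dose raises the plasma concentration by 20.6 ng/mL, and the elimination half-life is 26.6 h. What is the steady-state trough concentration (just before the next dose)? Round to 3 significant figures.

k = ln 2 / 26.6 = 0.02606 h⁻¹
Fraction remaining after one interval: e^(−kτ) = e^(−0.02606 × 12.0) = 0.7315
R = 1 / (1 − 0.7315) = 3.724
Css,max = 20.6 × 3.724 = 76.71 ng/mL
Css,min = Css,max × e^(−kτ) = 76.71 × 0.7315 ≈ 56.1 ng/mL

56.1 ng/mL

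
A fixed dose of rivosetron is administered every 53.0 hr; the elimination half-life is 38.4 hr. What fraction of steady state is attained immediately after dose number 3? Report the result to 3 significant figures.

0.943

k = ln 2 / 38.4 = 0.01805 hr⁻¹
f_n = 1 − e^(−nkτ) = 1 − e^(−3 × 0.01805 × 53.0) = 1 − e^(−2.870) = 1 − 0.05670 ≈ 0.943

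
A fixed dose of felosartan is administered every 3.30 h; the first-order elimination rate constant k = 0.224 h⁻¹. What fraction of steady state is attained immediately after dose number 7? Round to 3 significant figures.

0.994

f_n = 1 − e^(−nkτ) = 1 − e^(−7 × 0.2240 × 3.30) = 1 − e^(−5.174) = 1 − 0.005660 ≈ 0.994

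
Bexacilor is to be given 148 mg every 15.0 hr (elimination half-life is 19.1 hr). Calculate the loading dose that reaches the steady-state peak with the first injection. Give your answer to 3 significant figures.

k = ln 2 / 19.1 = 0.03629 hr⁻¹
Accumulation ratio R = 1 / (1 − e^(−kτ)) = 1 / (1 − e^(−0.03629×15.0)) = 1 / (1 − 0.5802) = 2.382
Loading dose = maintenance dose × R = 148 × 2.382 ≈ 353 mg

353 mg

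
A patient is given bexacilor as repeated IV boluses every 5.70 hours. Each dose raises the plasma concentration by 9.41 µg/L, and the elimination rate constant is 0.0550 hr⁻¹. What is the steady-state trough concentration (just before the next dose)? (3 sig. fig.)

25.6 µg/L

Fraction remaining after one interval: e^(−kτ) = e^(−0.05500 × 5.70) = 0.7309
R = 1 / (1 − 0.7309) = 3.716
Css,max = 9.41 × 3.716 = 34.97 µg/L
Css,min = Css,max × e^(−kτ) = 34.97 × 0.7309 ≈ 25.6 µg/L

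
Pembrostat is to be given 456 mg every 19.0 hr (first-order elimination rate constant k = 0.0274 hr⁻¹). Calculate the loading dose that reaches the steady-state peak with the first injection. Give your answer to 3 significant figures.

1120 mg

Accumulation ratio R = 1 / (1 − e^(−kτ)) = 1 / (1 − e^(−0.02740×19.0)) = 1 / (1 − 0.5942) = 2.464
Loading dose = maintenance dose × R = 456 × 2.464 ≈ 1120 mg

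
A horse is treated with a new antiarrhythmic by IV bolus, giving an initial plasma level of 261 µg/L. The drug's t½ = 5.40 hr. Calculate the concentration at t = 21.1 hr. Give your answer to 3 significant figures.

k = ln 2 / 5.40 = 0.1284 hr⁻¹
21.1 hr is 3.907 half-lives, so C = 261 × (1/2)^3.907 = 261 × 0.06664 ≈ 17.4 µg/L

17.4 µg/L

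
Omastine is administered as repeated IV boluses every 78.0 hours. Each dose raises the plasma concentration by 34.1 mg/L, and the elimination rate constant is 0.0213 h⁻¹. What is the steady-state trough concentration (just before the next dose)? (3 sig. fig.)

7.99 mg/L

Fraction remaining after one interval: e^(−kτ) = e^(−0.02130 × 78.0) = 0.1899
R = 1 / (1 − 0.1899) = 1.234
Css,max = 34.1 × 1.234 = 42.09 mg/L
Css,min = Css,max × e^(−kτ) = 42.09 × 0.1899 ≈ 7.99 mg/L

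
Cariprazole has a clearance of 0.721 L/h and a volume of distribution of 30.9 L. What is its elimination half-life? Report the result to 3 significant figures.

k = CL / V = 0.721 / 30.9 = 0.02333 h⁻¹
t½ = ln 2 / k = ln 2 / 0.02333 ≈ 29.7 hours

29.7 hours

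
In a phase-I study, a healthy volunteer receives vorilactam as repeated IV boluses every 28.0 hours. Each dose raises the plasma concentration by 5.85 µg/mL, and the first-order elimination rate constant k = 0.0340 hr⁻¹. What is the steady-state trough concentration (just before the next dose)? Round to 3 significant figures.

Fraction remaining after one interval: e^(−kτ) = e^(−0.03400 × 28.0) = 0.3860
R = 1 / (1 − 0.3860) = 1.629
Css,max = 5.85 × 1.629 = 9.527 µg/mL
Css,min = Css,max × e^(−kτ) = 9.527 × 0.3860 ≈ 3.68 µg/mL

3.68 µg/mL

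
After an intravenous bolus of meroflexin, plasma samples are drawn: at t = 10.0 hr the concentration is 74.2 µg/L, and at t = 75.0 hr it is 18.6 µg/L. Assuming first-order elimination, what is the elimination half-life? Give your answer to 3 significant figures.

k = ln(C₁/C₂) / (t₂ − t₁) = ln(74.2/18.6) / (75.0 − 10.0)
  = 1.384 / 65.00 = 0.02129 hr⁻¹
t½ = ln 2 / k = ln 2 / 0.02129 ≈ 32.6 hours

32.6 hours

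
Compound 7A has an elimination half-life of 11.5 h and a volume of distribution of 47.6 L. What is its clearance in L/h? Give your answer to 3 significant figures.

2.87 L/h

k = ln 2 / t½ = ln 2 / 11.5 = 0.06027 h⁻¹
CL = k · V = 0.06027 × 47.6 ≈ 2.87 L/h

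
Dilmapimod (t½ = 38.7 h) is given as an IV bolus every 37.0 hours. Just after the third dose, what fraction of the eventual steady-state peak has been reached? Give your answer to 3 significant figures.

k = ln 2 / 38.7 = 0.01791 h⁻¹
f_n = 1 − e^(−nkτ) = 1 − e^(−3 × 0.01791 × 37.0) = 1 − e^(−1.988) = 1 − 0.1370 ≈ 0.863

0.863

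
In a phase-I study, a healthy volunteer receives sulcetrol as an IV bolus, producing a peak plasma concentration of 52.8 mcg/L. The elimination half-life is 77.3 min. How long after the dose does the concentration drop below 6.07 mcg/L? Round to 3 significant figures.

241 minutes

k = ln 2 / 77.3 = 0.008967 min⁻¹
C(t) = C₀ e^(−kt)  ⇒  t = ln(C₀/C) / k
t = ln(52.8/6.07) / 0.008967 = 2.163 / 0.008967 ≈ 241 minutes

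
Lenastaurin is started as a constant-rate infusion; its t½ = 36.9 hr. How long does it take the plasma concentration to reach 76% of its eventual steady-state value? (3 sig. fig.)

k = ln 2 / 36.9 = 0.01878 hr⁻¹
f = 1 − e^(−kt)  ⇒  t = −ln(1 − f) / k
t = −ln(1 − 0.76) / 0.01878 = 1.427 / 0.01878 ≈ 76.0 hours

76.0 hours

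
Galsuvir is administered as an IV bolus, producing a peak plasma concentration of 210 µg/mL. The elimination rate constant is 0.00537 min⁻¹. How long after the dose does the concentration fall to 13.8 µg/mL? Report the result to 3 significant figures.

507 minutes

C(t) = C₀ e^(−kt)  ⇒  t = ln(C₀/C) / k
t = ln(210/13.8) / 0.005370 = 2.722 / 0.005370 ≈ 507 minutes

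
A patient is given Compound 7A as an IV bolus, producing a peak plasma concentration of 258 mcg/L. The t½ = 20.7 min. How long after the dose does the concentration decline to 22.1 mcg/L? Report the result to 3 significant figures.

73.4 minutes

k = ln 2 / 20.7 = 0.03349 min⁻¹
C(t) = C₀ e^(−kt)  ⇒  t = ln(C₀/C) / k
t = ln(258/22.1) / 0.03349 = 2.457 / 0.03349 ≈ 73.4 minutes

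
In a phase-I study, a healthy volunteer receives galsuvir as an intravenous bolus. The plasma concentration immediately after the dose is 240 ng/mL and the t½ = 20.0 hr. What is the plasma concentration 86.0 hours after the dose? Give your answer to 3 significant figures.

k = ln 2 / 20.0 = 0.03466 hr⁻¹
86.0 hr is 4.300 half-lives, so C = 240 × (1/2)^4.300 = 240 × 0.05077 ≈ 12.2 ng/mL

12.2 ng/mL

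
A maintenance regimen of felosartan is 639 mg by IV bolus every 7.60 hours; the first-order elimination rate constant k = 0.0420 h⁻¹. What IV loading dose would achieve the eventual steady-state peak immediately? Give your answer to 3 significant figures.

2340 mg

Accumulation ratio R = 1 / (1 − e^(−kτ)) = 1 / (1 − e^(−0.04200×7.60)) = 1 / (1 − 0.7267) = 3.659
Loading dose = maintenance dose × R = 639 × 3.659 ≈ 2340 mg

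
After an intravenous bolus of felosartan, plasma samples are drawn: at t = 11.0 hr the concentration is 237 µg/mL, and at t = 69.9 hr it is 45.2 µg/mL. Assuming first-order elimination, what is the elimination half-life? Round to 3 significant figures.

k = ln(C₁/C₂) / (t₂ − t₁) = ln(237/45.2) / (69.9 − 11.0)
  = 1.657 / 58.90 = 0.02813 hr⁻¹
t½ = ln 2 / k = ln 2 / 0.02813 ≈ 24.6 hours

24.6 hours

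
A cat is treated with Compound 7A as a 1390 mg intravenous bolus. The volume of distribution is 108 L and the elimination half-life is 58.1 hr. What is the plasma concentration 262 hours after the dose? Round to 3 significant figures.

C₀ = dose / V = 1390 / 108 = 12.87 µg/mL
k = ln 2 / 58.1 = 0.01193 hr⁻¹
C(t) = C₀ e^(−kt) = 12.87 × e^(−0.01193 × 262) = 12.87 × e^(−3.126) = 12.87 × 0.04391 ≈ 0.565 µg/mL

0.565 µg/mL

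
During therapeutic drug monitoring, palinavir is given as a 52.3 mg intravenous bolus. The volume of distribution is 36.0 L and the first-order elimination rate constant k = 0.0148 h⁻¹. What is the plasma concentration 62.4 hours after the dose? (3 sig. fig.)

C₀ = dose / V = 52.3 / 36.0 = 1.453 mg/L
C(t) = C₀ e^(−kt) = 1.453 × e^(−0.01480 × 62.4) = 1.453 × e^(−0.9235) = 1.453 × 0.3971 ≈ 0.577 mg/L

0.577 mg/L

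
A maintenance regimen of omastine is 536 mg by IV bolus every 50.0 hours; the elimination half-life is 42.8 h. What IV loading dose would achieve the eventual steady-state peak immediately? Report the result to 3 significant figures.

k = ln 2 / 42.8 = 0.01620 h⁻¹
Accumulation ratio R = 1 / (1 − e^(−kτ)) = 1 / (1 − e^(−0.01620×50.0)) = 1 / (1 − 0.4450) = 1.802
Loading dose = maintenance dose × R = 536 × 1.802 ≈ 966 mg

966 mg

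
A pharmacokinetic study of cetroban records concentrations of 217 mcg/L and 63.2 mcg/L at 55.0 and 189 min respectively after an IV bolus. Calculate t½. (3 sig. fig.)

k = ln(C₁/C₂) / (t₂ − t₁) = ln(217/63.2) / (189 − 55.0)
  = 1.234 / 134.0 = 0.009206 min⁻¹
t½ = ln 2 / k = ln 2 / 0.009206 ≈ 75.3 minutes

75.3 minutes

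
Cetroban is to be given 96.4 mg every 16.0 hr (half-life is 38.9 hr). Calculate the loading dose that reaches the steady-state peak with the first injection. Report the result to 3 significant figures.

389 mg

k = ln 2 / 38.9 = 0.01782 hr⁻¹
Accumulation ratio R = 1 / (1 − e^(−kτ)) = 1 / (1 − e^(−0.01782×16.0)) = 1 / (1 − 0.7519) = 4.031
Loading dose = maintenance dose × R = 96.4 × 4.031 ≈ 389 mg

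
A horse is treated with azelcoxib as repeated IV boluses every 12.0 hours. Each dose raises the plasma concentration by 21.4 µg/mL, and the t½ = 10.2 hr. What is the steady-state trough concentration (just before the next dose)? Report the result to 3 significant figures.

17.0 µg/mL

k = ln 2 / 10.2 = 0.06796 hr⁻¹
Fraction remaining after one interval: e^(−kτ) = e^(−0.06796 × 12.0) = 0.4424
R = 1 / (1 − 0.4424) = 1.794
Css,max = 21.4 × 1.794 = 38.38 µg/mL
Css,min = Css,max × e^(−kτ) = 38.38 × 0.4424 ≈ 17.0 µg/mL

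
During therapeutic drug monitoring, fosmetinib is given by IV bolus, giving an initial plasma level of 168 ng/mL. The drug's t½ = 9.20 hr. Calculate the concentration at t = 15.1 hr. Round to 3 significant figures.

k = ln 2 / 9.20 = 0.07534 hr⁻¹
C(t) = C₀ e^(−kt) = 168 × e^(−0.07534 × 15.1) = 168 × e^(−1.138) = 168 × 0.3206 ≈ 53.9 ng/mL

53.9 ng/mL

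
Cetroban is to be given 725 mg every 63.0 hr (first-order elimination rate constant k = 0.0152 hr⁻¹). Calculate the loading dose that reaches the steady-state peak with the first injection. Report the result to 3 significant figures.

Accumulation ratio R = 1 / (1 − e^(−kτ)) = 1 / (1 − e^(−0.01520×63.0)) = 1 / (1 − 0.3838) = 1.623
Loading dose = maintenance dose × R = 725 × 1.623 ≈ 1180 mg

1180 mg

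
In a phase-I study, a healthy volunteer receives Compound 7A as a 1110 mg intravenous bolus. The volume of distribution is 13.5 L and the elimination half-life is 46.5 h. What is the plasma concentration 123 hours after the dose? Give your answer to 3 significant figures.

13.1 µg/mL

C₀ = dose / V = 1110 / 13.5 = 82.22 µg/mL
k = ln 2 / 46.5 = 0.01491 h⁻¹
C(t) = C₀ e^(−kt) = 82.22 × e^(−0.01491 × 123) = 82.22 × e^(−1.833) = 82.22 × 0.1599 ≈ 13.1 µg/mL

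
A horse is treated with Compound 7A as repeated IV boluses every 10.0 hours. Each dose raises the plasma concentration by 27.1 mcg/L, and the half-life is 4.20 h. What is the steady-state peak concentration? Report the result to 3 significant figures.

33.5 mcg/L

k = ln 2 / 4.20 = 0.1650 h⁻¹
Fraction remaining after one interval: e^(−kτ) = e^(−0.1650 × 10.0) = 0.1920
R = 1 / (1 − 0.1920) = 1.238
Css,max = 27.1 × 1.238 ≈ 33.5 mcg/L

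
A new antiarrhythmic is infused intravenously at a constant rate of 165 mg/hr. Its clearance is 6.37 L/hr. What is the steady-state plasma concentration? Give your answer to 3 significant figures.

Css = infusion rate / CL = 165 / 6.37 ≈ 25.9 mg/L

25.9 mg/L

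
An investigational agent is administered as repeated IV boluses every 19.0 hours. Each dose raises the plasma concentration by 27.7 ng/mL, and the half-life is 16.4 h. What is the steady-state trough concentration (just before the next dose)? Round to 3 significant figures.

k = ln 2 / 16.4 = 0.04227 h⁻¹
Fraction remaining after one interval: e^(−kτ) = e^(−0.04227 × 19.0) = 0.4480
R = 1 / (1 − 0.4480) = 1.811
Css,max = 27.7 × 1.811 = 50.18 ng/mL
Css,min = Css,max × e^(−kτ) = 50.18 × 0.4480 ≈ 22.5 ng/mL

22.5 ng/mL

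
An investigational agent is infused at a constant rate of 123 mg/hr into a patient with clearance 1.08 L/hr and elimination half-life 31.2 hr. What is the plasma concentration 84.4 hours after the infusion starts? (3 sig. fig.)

96.4 mg/L

Css = rate / CL = 123 / 1.08 = 113.9 mg/L
k = ln 2 / 31.2 = 0.02222 hr⁻¹
C(t) = Css (1 − e^(−kt)) = 113.9 × (1 − e^(−1.875)) = 113.9 × 0.8467 ≈ 96.4 mg/L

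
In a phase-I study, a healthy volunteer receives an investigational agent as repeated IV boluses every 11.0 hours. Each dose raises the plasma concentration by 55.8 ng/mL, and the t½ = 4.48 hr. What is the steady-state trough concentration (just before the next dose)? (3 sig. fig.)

k = ln 2 / 4.48 = 0.1547 hr⁻¹
Fraction remaining after one interval: e^(−kτ) = e^(−0.1547 × 11.0) = 0.1823
R = 1 / (1 − 0.1823) = 1.223
Css,max = 55.8 × 1.223 = 68.24 ng/mL
Css,min = Css,max × e^(−kτ) = 68.24 × 0.1823 ≈ 12.4 ng/mL

12.4 ng/mL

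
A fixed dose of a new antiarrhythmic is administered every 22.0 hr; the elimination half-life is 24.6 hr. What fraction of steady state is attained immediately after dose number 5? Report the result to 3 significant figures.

0.955

k = ln 2 / 24.6 = 0.02818 hr⁻¹
f_n = 1 − e^(−nkτ) = 1 − e^(−5 × 0.02818 × 22.0) = 1 − e^(−3.099) = 1 − 0.04507 ≈ 0.955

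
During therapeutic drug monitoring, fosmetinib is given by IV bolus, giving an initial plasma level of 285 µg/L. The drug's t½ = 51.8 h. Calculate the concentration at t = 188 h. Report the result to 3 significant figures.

k = ln 2 / 51.8 = 0.01338 h⁻¹
C(t) = C₀ e^(−kt) = 285 × e^(−0.01338 × 188) = 285 × e^(−2.516) = 285 × 0.08081 ≈ 23.0 µg/L

23.0 µg/L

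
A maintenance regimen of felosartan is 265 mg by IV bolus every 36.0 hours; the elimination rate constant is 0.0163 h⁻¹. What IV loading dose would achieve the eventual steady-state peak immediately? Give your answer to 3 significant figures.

597 mg

Accumulation ratio R = 1 / (1 − e^(−kτ)) = 1 / (1 − e^(−0.01630×36.0)) = 1 / (1 − 0.5561) = 2.253
Loading dose = maintenance dose × R = 265 × 2.253 ≈ 597 mg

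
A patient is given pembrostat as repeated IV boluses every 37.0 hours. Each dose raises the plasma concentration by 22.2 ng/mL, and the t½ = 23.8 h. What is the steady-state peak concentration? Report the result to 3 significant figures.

k = ln 2 / 23.8 = 0.02912 h⁻¹
Fraction remaining after one interval: e^(−kτ) = e^(−0.02912 × 37.0) = 0.3404
R = 1 / (1 − 0.3404) = 1.516
Css,max = 22.2 × 1.516 ≈ 33.7 ng/mL

33.7 ng/mL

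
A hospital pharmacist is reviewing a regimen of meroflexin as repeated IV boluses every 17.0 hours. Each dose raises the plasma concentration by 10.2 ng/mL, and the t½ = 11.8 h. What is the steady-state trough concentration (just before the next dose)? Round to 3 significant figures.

k = ln 2 / 11.8 = 0.05874 h⁻¹
Fraction remaining after one interval: e^(−kτ) = e^(−0.05874 × 17.0) = 0.3684
R = 1 / (1 − 0.3684) = 1.583
Css,max = 10.2 × 1.583 = 16.15 ng/mL
Css,min = Css,max × e^(−kτ) = 16.15 × 0.3684 ≈ 5.95 ng/mL

5.95 ng/mL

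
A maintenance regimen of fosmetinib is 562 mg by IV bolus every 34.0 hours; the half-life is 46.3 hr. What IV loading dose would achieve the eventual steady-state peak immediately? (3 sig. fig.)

1410 mg

k = ln 2 / 46.3 = 0.01497 hr⁻¹
Accumulation ratio R = 1 / (1 − e^(−kτ)) = 1 / (1 − e^(−0.01497×34.0)) = 1 / (1 − 0.6011) = 2.507
Loading dose = maintenance dose × R = 562 × 2.507 ≈ 1410 mg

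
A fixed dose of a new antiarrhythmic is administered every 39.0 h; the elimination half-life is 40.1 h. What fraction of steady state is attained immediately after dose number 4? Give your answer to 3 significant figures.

k = ln 2 / 40.1 = 0.01729 h⁻¹
f_n = 1 − e^(−nkτ) = 1 − e^(−4 × 0.01729 × 39.0) = 1 − e^(−2.697) = 1 − 0.06744 ≈ 0.933

0.933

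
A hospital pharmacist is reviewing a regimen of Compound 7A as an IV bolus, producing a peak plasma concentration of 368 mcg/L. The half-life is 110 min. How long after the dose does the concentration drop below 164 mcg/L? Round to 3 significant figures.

128 minutes

k = ln 2 / 110 = 0.006301 min⁻¹
C(t) = C₀ e^(−kt)  ⇒  t = ln(C₀/C) / k
t = ln(368/164) / 0.006301 = 0.8082 / 0.006301 ≈ 128 minutes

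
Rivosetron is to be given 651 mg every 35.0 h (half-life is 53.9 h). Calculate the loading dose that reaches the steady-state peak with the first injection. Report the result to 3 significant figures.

k = ln 2 / 53.9 = 0.01286 h⁻¹
Accumulation ratio R = 1 / (1 − e^(−kτ)) = 1 / (1 − e^(−0.01286×35.0)) = 1 / (1 − 0.6376) = 2.759
Loading dose = maintenance dose × R = 651 × 2.759 ≈ 1800 mg

1800 mg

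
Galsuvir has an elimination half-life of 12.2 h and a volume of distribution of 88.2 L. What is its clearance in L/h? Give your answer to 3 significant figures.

5.01 L/h

k = ln 2 / t½ = ln 2 / 12.2 = 0.05682 h⁻¹
CL = k · V = 0.05682 × 88.2 ≈ 5.01 L/h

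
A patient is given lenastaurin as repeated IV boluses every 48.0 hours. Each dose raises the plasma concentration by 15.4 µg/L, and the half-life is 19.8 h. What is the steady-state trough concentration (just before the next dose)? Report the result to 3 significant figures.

k = ln 2 / 19.8 = 0.03501 h⁻¹
Fraction remaining after one interval: e^(−kτ) = e^(−0.03501 × 48.0) = 0.1863
R = 1 / (1 − 0.1863) = 1.229
Css,max = 15.4 × 1.229 = 18.93 µg/L
Css,min = Css,max × e^(−kτ) = 18.93 × 0.1863 ≈ 3.53 µg/L

3.53 µg/L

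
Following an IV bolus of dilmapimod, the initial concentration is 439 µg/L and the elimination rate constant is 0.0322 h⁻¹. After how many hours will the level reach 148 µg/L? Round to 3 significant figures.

C(t) = C₀ e^(−kt)  ⇒  t = ln(C₀/C) / k
t = ln(439/148) / 0.03220 = 1.087 / 0.03220 ≈ 33.8 hours

33.8 hours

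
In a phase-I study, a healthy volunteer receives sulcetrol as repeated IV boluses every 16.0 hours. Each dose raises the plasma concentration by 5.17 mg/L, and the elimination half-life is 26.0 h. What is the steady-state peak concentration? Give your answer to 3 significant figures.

k = ln 2 / 26.0 = 0.02666 h⁻¹
Fraction remaining after one interval: e^(−kτ) = e^(−0.02666 × 16.0) = 0.6528
R = 1 / (1 − 0.6528) = 2.880
Css,max = 5.17 × 2.880 ≈ 14.9 mg/L

14.9 mg/L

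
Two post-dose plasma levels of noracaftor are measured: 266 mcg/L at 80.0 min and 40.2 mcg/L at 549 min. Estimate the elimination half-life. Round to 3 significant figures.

172 minutes

k = ln(C₁/C₂) / (t₂ − t₁) = ln(266/40.2) / (549 − 80.0)
  = 1.890 / 469.0 = 0.004029 min⁻¹
t½ = ln 2 / k = ln 2 / 0.004029 ≈ 172 minutes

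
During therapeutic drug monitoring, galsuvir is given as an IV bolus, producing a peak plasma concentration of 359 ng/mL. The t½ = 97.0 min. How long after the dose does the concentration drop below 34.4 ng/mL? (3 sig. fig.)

328 minutes

k = ln 2 / 97.0 = 0.007146 min⁻¹
C(t) = C₀ e^(−kt)  ⇒  t = ln(C₀/C) / k
t = ln(359/34.4) / 0.007146 = 2.345 / 0.007146 ≈ 328 minutes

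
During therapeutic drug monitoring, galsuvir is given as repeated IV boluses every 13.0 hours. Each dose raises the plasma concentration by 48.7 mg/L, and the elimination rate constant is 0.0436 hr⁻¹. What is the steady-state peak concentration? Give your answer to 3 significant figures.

Fraction remaining after one interval: e^(−kτ) = e^(−0.04360 × 13.0) = 0.5673
R = 1 / (1 − 0.5673) = 2.311
Css,max = 48.7 × 2.311 ≈ 113 mg/L

113 mg/L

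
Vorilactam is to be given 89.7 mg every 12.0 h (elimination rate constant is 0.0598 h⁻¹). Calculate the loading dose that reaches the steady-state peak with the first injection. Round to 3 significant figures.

Accumulation ratio R = 1 / (1 − e^(−kτ)) = 1 / (1 − e^(−0.05980×12.0)) = 1 / (1 − 0.4879) = 1.953
Loading dose = maintenance dose × R = 89.7 × 1.953 ≈ 175 mg

175 mg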